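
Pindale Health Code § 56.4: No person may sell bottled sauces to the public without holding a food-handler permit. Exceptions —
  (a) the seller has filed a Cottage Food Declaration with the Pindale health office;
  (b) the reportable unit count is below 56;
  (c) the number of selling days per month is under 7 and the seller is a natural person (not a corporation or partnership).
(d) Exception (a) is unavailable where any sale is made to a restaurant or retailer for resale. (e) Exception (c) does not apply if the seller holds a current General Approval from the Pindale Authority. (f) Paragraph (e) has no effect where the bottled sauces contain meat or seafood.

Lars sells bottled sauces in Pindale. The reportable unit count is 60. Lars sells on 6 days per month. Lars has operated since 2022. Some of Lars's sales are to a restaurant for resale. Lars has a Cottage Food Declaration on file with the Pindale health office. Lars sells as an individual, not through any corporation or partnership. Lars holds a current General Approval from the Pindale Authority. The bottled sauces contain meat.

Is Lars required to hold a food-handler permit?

No — exception (c) applies; Lars is not required to hold a food-handler permit.

Exception (a): a Cottage Food Declaration is on file — every condition holds. But: (d) operates against (a): some sales are to a restaurant for resale. (a) is therefore removed.
Exception (b) fails — the reportable unit count is 60, not below 56.
Exception (c)'s conditions are all satisfied: the number of selling days per month is 6, under the 7 limit; the seller is a natural person. Considering the limiting provisions: (e) is engaged (a current General Approval is held), but is displaced by (f): (f) operates against (e): the bottled sauces contain meat. Exception (c) stands.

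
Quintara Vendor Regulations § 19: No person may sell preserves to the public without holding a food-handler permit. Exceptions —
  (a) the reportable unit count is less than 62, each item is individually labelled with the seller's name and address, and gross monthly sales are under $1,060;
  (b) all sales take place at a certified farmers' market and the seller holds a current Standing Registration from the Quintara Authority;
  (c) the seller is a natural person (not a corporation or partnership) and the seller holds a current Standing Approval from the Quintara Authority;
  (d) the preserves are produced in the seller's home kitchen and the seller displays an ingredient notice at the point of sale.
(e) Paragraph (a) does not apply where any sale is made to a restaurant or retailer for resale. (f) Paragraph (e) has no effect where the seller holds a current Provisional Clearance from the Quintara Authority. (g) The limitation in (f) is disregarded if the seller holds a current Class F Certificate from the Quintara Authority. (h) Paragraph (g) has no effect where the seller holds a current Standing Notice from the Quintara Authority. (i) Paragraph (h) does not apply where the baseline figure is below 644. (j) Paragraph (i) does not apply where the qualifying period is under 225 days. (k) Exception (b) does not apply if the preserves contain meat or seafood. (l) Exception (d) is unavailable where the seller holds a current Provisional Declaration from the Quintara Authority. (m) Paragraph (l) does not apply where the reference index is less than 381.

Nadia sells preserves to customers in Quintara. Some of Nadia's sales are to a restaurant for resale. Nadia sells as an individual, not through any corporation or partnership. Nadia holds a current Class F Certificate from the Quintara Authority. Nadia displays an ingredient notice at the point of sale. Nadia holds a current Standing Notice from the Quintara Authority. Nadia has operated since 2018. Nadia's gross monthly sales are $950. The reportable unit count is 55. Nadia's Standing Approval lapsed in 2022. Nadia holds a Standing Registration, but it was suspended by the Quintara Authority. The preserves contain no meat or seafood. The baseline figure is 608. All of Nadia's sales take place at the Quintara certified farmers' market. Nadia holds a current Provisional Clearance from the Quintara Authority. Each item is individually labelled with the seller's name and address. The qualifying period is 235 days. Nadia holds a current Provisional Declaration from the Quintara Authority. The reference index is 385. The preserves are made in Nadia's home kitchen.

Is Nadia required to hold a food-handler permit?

Yes — Nadia must hold a food-handler permit.

All of (a)'s requirements are met (the reportable unit count is 55, less than the 62 limit; items are individually labelled; gross monthly sales are $950, under the $1,060 limit). Turning to paragraphs (e)–(j): (e) is engaged — some sales are to a restaurant for resale. (f) applies (a current Provisional Clearance is held), but yields to (g): (g) operates against (f): a current Class F Certificate is held. (h) would limit (g) — a current Standing Notice is held — but (i) sets (h) aside: (i) operates against (h): the baseline figure is 608, below the 644 limit. (j), which would lift (i), is inapplicable — the qualifying period is 235 days, not under 225 days. Exception (a) does not apply.
Exception (b) does not apply: no current Standing Registration is held.
Exception (c) fails — no current Standing Approval is held.
Exception (d) is satisfied on its face — the preserves are home-kitchen produced; an ingredient notice is displayed. However, paragraphs (l)–(m) must be considered: (l) is engaged — a current Provisional Declaration is held. (m), which would lift (l), is inapplicable — the reference index is 385, not less than 381. (d) is therefore removed.
No exception applies. The general rule governs.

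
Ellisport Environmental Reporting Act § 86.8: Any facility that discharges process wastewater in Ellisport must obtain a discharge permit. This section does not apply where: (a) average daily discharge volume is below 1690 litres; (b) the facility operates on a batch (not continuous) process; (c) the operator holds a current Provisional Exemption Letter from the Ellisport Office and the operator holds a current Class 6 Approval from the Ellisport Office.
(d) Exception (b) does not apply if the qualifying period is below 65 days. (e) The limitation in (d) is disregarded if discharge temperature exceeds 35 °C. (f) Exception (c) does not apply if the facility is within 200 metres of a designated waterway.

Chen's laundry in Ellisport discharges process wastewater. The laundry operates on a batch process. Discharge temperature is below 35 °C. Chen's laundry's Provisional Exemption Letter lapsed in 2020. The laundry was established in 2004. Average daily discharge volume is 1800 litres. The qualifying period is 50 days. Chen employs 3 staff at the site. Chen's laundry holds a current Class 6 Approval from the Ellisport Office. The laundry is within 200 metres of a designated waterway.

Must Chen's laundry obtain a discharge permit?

Yes — Chen's laundry must obtain a discharge permit.

Exception (a) does not apply: average daily discharge volume is 1800 litres, not below 1690 litres.
Exception (b) is satisfied on its face — the facility operates on a batch process. But applying paragraphs (d)–(e): (d) is engaged — the qualifying period is 50 days, below the 65 days limit. (e), which would lift (d), is not engaged — discharge temperature is below 35 °C. Exception (b) does not apply.
Exception (c) requires that the operator holds a current Provisional Exemption Letter from the Ellisport Office; but no current Provisional Exemption Letter is held, so (c) is unavailable.
Every exception is unavailable, so the rule governs.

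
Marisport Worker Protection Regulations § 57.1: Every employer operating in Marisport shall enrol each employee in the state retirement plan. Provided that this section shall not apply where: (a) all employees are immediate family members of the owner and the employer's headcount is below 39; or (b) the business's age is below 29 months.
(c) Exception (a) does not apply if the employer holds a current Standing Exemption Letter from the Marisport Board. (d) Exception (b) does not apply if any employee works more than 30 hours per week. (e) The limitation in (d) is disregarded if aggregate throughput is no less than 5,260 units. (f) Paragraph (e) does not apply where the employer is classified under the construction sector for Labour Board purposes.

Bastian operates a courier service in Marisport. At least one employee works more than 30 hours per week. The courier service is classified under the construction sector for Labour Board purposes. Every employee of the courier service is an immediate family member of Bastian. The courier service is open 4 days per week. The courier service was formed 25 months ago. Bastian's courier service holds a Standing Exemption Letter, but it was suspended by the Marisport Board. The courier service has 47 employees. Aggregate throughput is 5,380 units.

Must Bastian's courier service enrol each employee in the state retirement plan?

Yes — Bastian's courier service must enrol each employee in the state retirement plan.

Exception (a) does not apply: the employer's headcount is 47, not below 39.
Exception (b)'s conditions are all satisfied: the business's age is 25 months, below the 29 months limit. Turning to paragraphs (d)–(f): (d) operates — at least one employee exceeds 30 hours/week. (e) would limit (d) — aggregate throughput is 5,380 units, meeting the 5,260 units threshold — but (f) sets (e) aside: (f) applies — the courier service is classified under the construction sector. (b) is therefore removed.
Every exception is unavailable, so the rule governs.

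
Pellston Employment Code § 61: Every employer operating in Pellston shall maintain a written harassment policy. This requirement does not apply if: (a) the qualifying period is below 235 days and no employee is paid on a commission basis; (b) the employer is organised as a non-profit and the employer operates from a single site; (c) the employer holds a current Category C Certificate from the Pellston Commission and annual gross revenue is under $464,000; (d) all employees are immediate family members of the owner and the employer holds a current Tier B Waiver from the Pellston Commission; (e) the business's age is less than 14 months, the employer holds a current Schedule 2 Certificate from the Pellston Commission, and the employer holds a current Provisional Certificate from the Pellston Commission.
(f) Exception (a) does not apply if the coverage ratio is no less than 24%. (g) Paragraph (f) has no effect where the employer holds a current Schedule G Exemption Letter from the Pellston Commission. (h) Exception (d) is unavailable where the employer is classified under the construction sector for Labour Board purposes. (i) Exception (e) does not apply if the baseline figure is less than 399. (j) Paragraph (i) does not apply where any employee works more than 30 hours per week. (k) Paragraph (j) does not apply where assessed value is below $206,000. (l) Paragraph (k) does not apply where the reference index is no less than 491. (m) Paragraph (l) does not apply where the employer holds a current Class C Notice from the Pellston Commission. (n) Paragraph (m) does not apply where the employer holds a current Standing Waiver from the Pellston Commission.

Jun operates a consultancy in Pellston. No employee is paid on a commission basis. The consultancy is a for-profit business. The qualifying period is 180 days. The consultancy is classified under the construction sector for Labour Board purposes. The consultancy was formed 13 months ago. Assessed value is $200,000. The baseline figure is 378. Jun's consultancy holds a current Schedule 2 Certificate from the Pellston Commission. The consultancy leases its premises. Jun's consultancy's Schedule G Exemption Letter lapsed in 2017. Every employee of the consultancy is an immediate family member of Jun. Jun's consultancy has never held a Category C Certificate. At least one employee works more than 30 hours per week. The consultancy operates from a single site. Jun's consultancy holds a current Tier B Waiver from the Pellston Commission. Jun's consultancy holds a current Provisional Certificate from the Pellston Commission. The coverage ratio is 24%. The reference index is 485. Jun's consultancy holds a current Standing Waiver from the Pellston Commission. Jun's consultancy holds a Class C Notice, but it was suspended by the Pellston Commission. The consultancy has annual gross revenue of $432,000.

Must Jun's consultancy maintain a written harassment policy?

Exception (a)'s conditions are all satisfied: the qualifying period is 180 days, below the 235 days limit; no employee is paid on commission. But: (f) is engaged — the coverage ratio is 24%, meeting the 24% threshold. (g) is not engaged (no current Schedule G Exemption Letter is held), so (f) stands. So (a) is unavailable.
Exception (b) fails — the employer is for-profit.
Exception (c) fails — the Category C Certificate is not current.
All of (d)'s requirements are met (every employee is an immediate family member; a current Tier B Waiver is held). Turning to paragraph (h): (h) operates against (d): the consultancy is classified under the construction sector. So (d) is unavailable.
Exception (e): the business's age is 13 months, less than the 14 months limit; a current Schedule 2 Certificate is held; a current Provisional Certificate is held — every condition holds. Turning to paragraphs (i)–(n): (i) is engaged — the baseline figure is 378, less than the 399 limit. (j) would limit (i) — at least one employee exceeds 30 hours/week — but (k) sets (j) aside: (k) is triggered — assessed value is $200,000, below the $206,000 limit. (l) is not engaged (the reference index is 485, short of 491), so (k) stands. So (e) is unavailable.
None of the exceptions is available; § 61 applies in full.

Yes — Jun's consultancy must maintain a written harassment policy.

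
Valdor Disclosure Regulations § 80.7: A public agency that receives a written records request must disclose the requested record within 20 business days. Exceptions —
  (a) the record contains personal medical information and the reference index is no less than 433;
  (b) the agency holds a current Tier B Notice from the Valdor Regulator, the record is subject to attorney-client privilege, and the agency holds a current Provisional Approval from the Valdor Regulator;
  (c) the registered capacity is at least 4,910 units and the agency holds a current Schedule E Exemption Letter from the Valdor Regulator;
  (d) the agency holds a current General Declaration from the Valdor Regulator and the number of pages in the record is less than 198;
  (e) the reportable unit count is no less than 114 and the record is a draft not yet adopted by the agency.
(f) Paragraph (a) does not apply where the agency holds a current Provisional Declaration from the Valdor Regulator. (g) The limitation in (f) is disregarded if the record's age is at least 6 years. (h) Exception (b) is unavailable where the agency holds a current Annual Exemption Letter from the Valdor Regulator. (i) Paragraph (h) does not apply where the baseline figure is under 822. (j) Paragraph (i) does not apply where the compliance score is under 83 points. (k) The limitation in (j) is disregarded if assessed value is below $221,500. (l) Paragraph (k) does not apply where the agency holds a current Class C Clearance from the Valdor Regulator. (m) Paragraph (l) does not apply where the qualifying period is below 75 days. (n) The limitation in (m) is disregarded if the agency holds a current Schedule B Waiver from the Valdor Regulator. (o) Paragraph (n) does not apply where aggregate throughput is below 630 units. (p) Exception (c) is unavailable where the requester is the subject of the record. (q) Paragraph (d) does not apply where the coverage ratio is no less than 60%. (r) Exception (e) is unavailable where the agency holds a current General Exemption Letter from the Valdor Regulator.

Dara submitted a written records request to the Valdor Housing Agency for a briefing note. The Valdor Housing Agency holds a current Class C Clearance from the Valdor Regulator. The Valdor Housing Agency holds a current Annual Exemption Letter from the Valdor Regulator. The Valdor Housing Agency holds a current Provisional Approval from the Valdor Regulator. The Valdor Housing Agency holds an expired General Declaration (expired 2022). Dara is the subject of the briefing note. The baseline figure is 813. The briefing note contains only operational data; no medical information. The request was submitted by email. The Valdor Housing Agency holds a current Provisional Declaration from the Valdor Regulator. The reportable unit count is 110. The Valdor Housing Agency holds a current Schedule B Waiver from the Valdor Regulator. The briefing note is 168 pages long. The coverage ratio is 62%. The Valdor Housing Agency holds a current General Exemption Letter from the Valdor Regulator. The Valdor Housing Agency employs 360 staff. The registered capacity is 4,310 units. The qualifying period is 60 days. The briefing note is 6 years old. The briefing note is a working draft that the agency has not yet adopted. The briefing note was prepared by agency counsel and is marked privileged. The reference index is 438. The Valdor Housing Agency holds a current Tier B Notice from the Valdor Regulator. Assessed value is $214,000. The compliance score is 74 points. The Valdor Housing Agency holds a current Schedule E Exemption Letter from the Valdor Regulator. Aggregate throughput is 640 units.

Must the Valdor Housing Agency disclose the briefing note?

Exception (a) does not apply: the briefing note contains only operational data.
All of (b)'s requirements are met (a current Tier B Notice is held; the briefing note is privileged; a current Provisional Approval is held). However, paragraphs (h)–(o) must be considered: (h) is engaged — a current Annual Exemption Letter is held. (i) would limit (h) — the baseline figure is 813, under the 822 limit — but (j) sets (i) aside: (j) is triggered — the compliance score is 74 points, under the 83 points limit. (k) is triggered (assessed value is $214,000, below the $221,500 limit), but is displaced by (l): (l) operates against (k): a current Class C Clearance is held. (m) would limit (l) — the qualifying period is 60 days, below the 75 days limit — but (n) sets (m) aside: (n) is triggered — a current Schedule B Waiver is held. (o) is inapplicable (aggregate throughput is 640 units, not below 630 units), so (n) stands. (b) is therefore removed.
Exception (c) requires that the registered capacity is at least 4,910 units; but the registered capacity is 4,310 units, short of 4,910 units, so (c) is unavailable.
Exception (d) fails — there is no General Declaration in force.
Exception (e) does not apply: the reportable unit count is 110, short of 114.
No exception displaces § 80.7.

Yes — the Valdor Housing Agency must disclose the briefing note.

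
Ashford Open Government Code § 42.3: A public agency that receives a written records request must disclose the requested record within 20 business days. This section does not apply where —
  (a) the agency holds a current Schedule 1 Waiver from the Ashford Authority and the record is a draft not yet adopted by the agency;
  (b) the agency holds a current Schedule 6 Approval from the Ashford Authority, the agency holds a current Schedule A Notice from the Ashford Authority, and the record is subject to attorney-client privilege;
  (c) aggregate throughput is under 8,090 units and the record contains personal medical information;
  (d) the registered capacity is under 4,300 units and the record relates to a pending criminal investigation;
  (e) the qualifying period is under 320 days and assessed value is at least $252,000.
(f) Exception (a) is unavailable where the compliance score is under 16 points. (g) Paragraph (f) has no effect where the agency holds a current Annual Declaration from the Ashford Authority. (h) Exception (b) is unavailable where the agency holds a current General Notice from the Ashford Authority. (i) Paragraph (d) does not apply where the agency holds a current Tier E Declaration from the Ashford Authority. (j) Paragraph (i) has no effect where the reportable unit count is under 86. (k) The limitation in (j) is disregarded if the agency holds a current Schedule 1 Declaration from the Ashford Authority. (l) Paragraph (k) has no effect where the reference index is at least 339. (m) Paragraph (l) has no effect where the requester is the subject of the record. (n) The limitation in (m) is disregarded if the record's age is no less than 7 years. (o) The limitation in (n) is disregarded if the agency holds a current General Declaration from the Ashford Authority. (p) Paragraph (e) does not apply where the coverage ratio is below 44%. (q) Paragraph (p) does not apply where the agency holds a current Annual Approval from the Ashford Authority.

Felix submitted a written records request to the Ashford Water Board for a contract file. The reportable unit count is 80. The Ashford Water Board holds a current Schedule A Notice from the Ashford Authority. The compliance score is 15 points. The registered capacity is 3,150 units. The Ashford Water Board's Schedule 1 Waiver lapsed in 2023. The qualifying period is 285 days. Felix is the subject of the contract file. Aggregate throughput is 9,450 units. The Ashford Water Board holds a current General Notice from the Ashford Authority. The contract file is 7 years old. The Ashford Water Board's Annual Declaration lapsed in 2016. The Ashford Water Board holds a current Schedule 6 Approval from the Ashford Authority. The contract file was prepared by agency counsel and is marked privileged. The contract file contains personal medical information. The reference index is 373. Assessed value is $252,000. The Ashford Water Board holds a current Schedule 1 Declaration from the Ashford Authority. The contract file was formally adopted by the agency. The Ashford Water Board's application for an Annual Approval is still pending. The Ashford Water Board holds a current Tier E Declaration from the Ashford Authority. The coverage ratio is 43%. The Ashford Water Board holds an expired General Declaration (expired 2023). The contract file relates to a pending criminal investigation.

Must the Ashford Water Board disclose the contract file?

Exception (a) fails — the Schedule 1 Waiver is not current.
Exception (b)'s conditions are all satisfied: a current Schedule 6 Approval is held; a current Schedule A Notice is held; the contract file is privileged. But: (h) operates against (b): a current General Notice is held. So (b) is unavailable.
Exception (c) fails — aggregate throughput is 9,450 units, not under 8,090 units.
Exception (d): the registered capacity is 3,150 units, under the 4,300 units limit; the contract file relates to a pending investigation — every condition holds. As to paragraphs (i)–(o): (i) applies (a current Tier E Declaration is held), but yields to (j): (j) applies — the reportable unit count is 80, under the 86 limit. (k) would limit (j) — a current Schedule 1 Declaration is held — but (l) sets (k) aside: (l) applies — the reference index is 373, meeting the 339 threshold. (m) would limit (l) — Felix is the subject of the contract file — but (n) sets (m) aside: (n) is engaged — the record's age is 7 years, meeting the 7 years threshold. (o), which would lift (n), does not operate here — no current General Declaration is held. Exception (d) stands.
Exception (e): the qualifying period is 285 days, under the 320 days limit; assessed value is $252,000, meeting the $252,000 threshold — every condition holds. Turning to paragraphs (p)–(q): (p) applies — the coverage ratio is 43%, below the 44% limit. (q), which would lift (p), is not triggered — there is no Annual Approval in force. (e) is therefore removed.

No — exception (d) applies; the Ashford Water Board is not required to disclose the contract file.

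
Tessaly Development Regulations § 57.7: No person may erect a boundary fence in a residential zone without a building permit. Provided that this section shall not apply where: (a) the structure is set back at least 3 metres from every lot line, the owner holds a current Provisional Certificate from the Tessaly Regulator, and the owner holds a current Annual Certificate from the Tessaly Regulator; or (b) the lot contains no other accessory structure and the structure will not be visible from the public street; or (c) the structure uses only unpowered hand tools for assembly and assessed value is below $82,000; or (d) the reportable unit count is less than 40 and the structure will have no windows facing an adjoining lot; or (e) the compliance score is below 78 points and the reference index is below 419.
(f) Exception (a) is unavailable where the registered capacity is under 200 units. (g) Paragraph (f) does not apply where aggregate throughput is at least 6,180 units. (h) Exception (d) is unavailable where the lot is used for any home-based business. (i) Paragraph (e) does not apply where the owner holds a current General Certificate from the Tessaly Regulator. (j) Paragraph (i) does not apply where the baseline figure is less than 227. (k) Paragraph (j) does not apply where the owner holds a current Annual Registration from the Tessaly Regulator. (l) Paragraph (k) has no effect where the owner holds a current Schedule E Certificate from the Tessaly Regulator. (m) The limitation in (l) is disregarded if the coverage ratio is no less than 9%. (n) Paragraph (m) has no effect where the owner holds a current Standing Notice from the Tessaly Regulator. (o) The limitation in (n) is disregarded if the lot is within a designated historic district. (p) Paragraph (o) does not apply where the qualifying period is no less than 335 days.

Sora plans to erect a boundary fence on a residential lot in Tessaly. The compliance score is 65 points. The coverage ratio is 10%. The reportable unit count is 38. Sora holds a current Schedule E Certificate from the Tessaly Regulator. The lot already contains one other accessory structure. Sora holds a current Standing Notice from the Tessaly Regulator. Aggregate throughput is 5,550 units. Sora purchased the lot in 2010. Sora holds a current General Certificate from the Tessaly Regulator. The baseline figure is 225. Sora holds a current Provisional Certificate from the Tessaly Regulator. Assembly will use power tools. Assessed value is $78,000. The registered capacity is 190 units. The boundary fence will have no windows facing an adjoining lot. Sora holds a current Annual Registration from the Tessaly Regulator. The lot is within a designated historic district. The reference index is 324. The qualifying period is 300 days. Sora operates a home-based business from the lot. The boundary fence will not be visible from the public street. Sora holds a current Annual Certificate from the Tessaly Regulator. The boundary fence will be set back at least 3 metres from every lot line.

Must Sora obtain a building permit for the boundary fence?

Yes — Sora must obtain a building permit.

Exception (a): the setback is at least 3 m on every side; a current Provisional Certificate is held; a current Annual Certificate is held — every condition holds. Turning to paragraphs (f)–(g): (f) operates against (a): the registered capacity is 190 units, under the 200 units limit. (g) is not triggered (aggregate throughput is 5,550 units, short of 6,180 units), so (f) stands. So (a) is unavailable.
Exception (b) requires that the lot contains no other accessory structure; but the lot already has another accessory structure, so (b) is unavailable.
Exception (c) requires that the structure uses only unpowered hand tools for assembly; but assembly uses power tools, so (c) is unavailable.
Exception (d): the reportable unit count is 38, less than the 40 limit; no windows face an adjoining lot — every condition holds. However, paragraph (h) must be considered: (h) operates against (d): a home-based business operates on the lot. So (d) is unavailable.
All of (e)'s requirements are met (the compliance score is 65 points, below the 78 points limit; the reference index is 324, below the 419 limit). But: (i) operates against (e): a current General Certificate is held. (j) would limit (i) — the baseline figure is 225, less than the 227 limit — but (k) sets (j) aside: (k) operates against (j): a current Annual Registration is held. (l) applies (a current Schedule E Certificate is held), but is displaced by (m): (m) operates — the coverage ratio is 10%, meeting the 9% threshold. (n) operates (a current Standing Notice is held), but is itself disapplied by (o): (o) operates against (n): the lot is in a historic district. (p) does not operate here (the qualifying period is 300 days, short of 335 days), so (o) stands. Exception (e) does not apply.
No exception displaces § 57.7.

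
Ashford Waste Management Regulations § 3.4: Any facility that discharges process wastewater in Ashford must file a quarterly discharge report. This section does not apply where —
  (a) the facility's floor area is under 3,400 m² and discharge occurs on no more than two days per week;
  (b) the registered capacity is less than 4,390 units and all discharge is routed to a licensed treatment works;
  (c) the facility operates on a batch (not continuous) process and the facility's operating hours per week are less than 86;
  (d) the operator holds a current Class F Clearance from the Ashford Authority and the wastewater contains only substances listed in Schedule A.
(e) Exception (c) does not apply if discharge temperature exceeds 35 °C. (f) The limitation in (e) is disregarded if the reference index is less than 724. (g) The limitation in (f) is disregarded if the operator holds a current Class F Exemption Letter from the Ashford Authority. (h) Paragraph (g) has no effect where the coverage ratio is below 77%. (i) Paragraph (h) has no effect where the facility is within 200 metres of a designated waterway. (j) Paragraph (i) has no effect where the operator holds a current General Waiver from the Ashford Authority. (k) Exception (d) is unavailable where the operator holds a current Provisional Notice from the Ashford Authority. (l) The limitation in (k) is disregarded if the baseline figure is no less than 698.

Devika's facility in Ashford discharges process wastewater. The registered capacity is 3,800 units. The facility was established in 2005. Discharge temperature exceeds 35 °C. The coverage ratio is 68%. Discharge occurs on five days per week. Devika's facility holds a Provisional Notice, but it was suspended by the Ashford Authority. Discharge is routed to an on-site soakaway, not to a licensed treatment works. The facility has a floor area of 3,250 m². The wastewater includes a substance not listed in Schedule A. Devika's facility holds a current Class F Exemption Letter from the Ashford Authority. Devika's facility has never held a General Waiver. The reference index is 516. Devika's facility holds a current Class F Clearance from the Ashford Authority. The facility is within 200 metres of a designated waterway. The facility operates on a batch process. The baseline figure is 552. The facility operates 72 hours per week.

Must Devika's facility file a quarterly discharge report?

Yes — Devika's facility must file a quarterly discharge report.

Exception (a) does not apply: discharge occurs on five days per week.
Exception (b) fails — discharge is not routed to a licensed treatment works.
Exception (c) is satisfied on its face — the facility operates on a batch process; the facility's operating hours per week are 72, less than the 86 limit. Turning to paragraphs (e)–(j): (e) is triggered — discharge temperature exceeds 35 °C. (f) would limit (e) — the reference index is 516, less than the 724 limit — but (g) sets (f) aside: (g) operates against (f): a current Class F Exemption Letter is held. (h) would limit (g) — the coverage ratio is 68%, below the 77% limit — but (i) sets (h) aside: (i) is engaged — the facility is within 200 m of a designated waterway. (j), which would lift (i), is inapplicable — no current General Waiver is held. Exception (c) does not apply.
Exception (d) does not apply: the wastewater includes a non-Schedule-A substance.
None of the exceptions is available; § 3.4 applies in full.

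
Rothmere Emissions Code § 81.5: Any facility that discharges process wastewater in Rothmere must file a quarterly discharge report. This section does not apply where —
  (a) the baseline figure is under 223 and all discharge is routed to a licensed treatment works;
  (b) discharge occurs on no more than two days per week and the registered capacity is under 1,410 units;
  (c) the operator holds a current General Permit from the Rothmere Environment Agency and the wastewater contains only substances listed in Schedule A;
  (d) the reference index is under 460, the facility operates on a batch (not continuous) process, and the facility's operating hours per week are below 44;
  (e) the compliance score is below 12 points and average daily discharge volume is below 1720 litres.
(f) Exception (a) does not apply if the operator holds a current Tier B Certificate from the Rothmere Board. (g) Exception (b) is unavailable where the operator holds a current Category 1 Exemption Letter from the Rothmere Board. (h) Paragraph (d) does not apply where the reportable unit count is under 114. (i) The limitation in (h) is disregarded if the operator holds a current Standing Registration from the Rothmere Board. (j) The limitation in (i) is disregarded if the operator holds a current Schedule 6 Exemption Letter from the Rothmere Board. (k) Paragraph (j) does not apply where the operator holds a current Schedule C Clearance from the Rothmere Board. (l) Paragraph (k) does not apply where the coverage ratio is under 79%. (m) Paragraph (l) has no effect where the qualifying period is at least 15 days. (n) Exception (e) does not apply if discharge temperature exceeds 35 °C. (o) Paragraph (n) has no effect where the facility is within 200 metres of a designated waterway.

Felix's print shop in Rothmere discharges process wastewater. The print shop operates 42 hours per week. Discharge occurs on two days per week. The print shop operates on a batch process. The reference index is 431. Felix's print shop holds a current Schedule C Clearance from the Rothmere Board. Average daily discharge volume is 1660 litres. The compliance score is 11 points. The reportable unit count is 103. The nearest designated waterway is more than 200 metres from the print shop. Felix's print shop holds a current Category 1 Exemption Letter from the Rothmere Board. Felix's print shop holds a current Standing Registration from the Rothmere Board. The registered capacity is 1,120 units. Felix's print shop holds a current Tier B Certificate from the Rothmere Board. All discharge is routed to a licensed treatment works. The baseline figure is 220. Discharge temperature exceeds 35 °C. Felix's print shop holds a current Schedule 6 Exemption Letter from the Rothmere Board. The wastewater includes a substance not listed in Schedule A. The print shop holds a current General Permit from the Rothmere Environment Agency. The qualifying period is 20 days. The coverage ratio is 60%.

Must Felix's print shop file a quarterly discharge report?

Exception (a)'s conditions are all satisfied: the baseline figure is 220, under the 223 limit; discharge is routed to a licensed treatment works. But: (f) operates — a current Tier B Certificate is held. (a) is therefore removed.
Exception (b) is satisfied on its face — discharge occurs on no more than two days per week; the registered capacity is 1,120 units, under the 1,410 units limit. But applying paragraph (g): (g) operates against (b): a current Category 1 Exemption Letter is held. (b) is therefore removed.
Exception (c) does not apply: the wastewater includes a non-Schedule-A substance.
Exception (d) is satisfied on its face — the reference index is 431, under the 460 limit; the facility operates on a batch process; the facility's operating hours per week are 42, below the 44 limit. Considering the limiting provisions: (h) would limit (d) — the reportable unit count is 103, under the 114 limit — but (i) sets (h) aside: (i) operates against (h): a current Standing Registration is held. (j) would limit (i) — a current Schedule 6 Exemption Letter is held — but (k) sets (j) aside: (k) operates against (j): a current Schedule C Clearance is held. (l) is engaged (the coverage ratio is 60%, under the 79% limit), but is itself disapplied by (m): (m) operates against (l): the qualifying period is 20 days, meeting the 15 days threshold. Exception (d) stands.
All of (e)'s requirements are met (the compliance score is 11 points, below the 12 points limit; average daily discharge volume is 1660 litres, below the 1720 litres limit). However, paragraphs (n)–(o) must be considered: (n) operates against (e): discharge temperature exceeds 35 °C. (o), which would lift (n), does not operate here — the print shop is more than 200 m from any designated waterway. So (e) is unavailable.

No — exception (d) applies; Felix's print shop is not required to file a quarterly discharge report.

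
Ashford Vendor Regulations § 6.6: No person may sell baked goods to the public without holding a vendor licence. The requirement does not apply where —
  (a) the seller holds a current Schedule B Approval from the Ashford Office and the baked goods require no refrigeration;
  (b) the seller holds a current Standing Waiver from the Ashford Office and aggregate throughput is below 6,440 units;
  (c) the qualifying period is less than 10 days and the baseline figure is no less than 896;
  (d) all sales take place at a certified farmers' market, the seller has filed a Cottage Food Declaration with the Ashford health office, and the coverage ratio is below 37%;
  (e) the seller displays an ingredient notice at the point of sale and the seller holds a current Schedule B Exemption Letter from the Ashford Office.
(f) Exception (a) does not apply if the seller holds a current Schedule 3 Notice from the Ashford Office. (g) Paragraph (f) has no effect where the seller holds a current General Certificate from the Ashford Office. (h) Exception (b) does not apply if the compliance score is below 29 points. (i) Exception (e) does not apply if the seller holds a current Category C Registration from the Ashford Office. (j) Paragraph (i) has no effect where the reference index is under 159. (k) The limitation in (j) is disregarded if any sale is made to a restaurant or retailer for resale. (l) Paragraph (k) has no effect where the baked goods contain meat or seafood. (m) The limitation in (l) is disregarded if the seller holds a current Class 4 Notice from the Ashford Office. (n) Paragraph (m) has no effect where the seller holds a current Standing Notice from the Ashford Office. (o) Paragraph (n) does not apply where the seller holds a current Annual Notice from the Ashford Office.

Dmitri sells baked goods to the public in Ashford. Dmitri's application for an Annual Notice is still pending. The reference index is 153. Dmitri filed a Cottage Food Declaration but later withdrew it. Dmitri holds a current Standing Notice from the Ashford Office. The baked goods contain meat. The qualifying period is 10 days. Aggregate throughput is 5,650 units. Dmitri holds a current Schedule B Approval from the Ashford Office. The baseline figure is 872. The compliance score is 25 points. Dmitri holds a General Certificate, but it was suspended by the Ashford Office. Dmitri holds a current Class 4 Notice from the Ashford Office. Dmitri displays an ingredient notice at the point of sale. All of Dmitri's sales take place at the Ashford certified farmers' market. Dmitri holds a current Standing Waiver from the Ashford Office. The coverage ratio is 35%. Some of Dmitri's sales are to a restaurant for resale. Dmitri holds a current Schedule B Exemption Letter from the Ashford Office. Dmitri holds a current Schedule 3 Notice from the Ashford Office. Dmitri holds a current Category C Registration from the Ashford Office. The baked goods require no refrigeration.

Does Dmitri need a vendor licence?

Exception (a): a current Schedule B Approval is held; the baked goods are shelf-stable — every condition holds. But applying paragraphs (f)–(g): (f) is triggered — a current Schedule 3 Notice is held. (g), which would lift (f), is not triggered — no current General Certificate is held. Exception (a) does not apply.
Exception (b) is satisfied on its face — a current Standing Waiver is held; aggregate throughput is 5,650 units, below the 6,440 units limit. But applying paragraph (h): (h) operates — the compliance score is 25 points, below the 29 points limit. (b) is therefore removed.
Exception (c) fails — the qualifying period is 10 days, not less than 10 days.
Exception (d) fails — the Cottage Food Declaration was withdrawn.
Exception (e)'s conditions are all satisfied: an ingredient notice is displayed; a current Schedule B Exemption Letter is held. As to paragraphs (i)–(o): (i) is triggered (a current Category C Registration is held), but yields to (j): (j) operates against (i): the reference index is 153, under the 159 limit. (k) would limit (j) — some sales are to a restaurant for resale — but (l) sets (k) aside: (l) operates against (k): the baked goods contain meat. (m) would limit (l) — a current Class 4 Notice is held — but (n) sets (m) aside: (n) operates against (m): a current Standing Notice is held. (o), which would lift (n), is inapplicable — the Annual Notice is not current. (e) remains available.

No — exception (e) applies; Dmitri is not required to hold a vendor licence.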